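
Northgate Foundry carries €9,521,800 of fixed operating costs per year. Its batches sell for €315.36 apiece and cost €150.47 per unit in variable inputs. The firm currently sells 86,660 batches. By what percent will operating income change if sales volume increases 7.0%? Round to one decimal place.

+21.0%

At 86,660 units, contribution = 86,660 × €164.89 = €14,289,367.40.
Subtracting fixed costs: EBIT = €14,289,367.40 − €9,521,800 = €4,767,567.40.
Degree of operating leverage = €14,289,367.40 / €4,767,567.40 = 2.9972.
%ΔEBIT = DOL × %ΔSales = 2.9972 × +7.0% = +21.0%.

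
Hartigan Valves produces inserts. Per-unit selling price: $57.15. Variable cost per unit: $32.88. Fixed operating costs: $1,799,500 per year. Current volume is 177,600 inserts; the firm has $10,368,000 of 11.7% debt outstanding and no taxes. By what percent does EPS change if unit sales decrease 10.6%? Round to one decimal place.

Contribution at this volume is 177,600 × $24.27 = $4,310,352.00.
Subtracting fixed costs: EBIT = $4,310,352.00 − $1,799,500 = $2,510,852.00.
Interest = $1,213,056.00, so EBIT − I = $1,297,796.00.
DCL = total CM / (EBIT − I) = $4,310,352.00 / $1,297,796.00 = 3.3213.
EPS therefore changes by 3.3213 × (-10.6%) = -35.2%.

-35.2%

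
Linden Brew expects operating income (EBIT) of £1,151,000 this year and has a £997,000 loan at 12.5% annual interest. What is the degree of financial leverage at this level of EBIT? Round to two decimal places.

Annual interest charges come to £124,625.00.
DFL = EBIT ÷ (EBIT − I) = £1,151,000 ÷ (£1,151,000 − £124,625.00) = £1,151,000 ÷ £1,026,375.00 = 1.1214.

1.12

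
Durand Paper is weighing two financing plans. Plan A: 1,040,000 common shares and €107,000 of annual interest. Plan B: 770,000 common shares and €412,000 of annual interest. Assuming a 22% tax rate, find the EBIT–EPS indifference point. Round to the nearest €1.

€1,281,815

At indifference, (EBIT − 107,000)(1 − t)/1,040,000 = (EBIT − 412,000)(1 − t)/770,000.
Cancelling (1 − t) and cross-multiplying: 770,000·(EBIT − 107,000) = 1,040,000·(EBIT − 412,000).
EBIT × (1,040,000 − 770,000) = 412,000 × 1,040,000 − 107,000 × 770,000 = 346,090,000,000, so EBIT = 346,090,000,000 ÷ 270,000 = 1,281,814.81.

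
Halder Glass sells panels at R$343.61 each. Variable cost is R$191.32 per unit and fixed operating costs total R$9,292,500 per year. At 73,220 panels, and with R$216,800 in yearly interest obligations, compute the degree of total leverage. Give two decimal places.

6.79

Contribution at this volume is 73,220 × R$152.29 = R$11,150,673.80.
Subtracting fixed costs: EBIT = R$11,150,673.80 − R$9,292,500 = R$1,858,173.80. Interest = R$216,800.00.
DOL = R$11,150,673.80 ÷ R$1,858,173.80 = 6.0009; DFL = R$1,858,173.80 ÷ R$1,641,373.80 = 1.1321.
Combined leverage = 6.0009 × 1.1321 = 6.7936.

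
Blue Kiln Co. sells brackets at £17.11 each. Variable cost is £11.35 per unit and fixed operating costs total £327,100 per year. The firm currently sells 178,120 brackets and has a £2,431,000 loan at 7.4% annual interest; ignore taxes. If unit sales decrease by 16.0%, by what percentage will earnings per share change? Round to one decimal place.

Contribution at this volume is 178,120 × £5.76 = £1,025,971.20.
Operating income = contribution − fixed costs = £1,025,971.20 − £327,100 = £698,871.20.
After interest of £179,894.00, pre-tax earnings = £518,977.20.
DCL = total CM / (EBIT − I) = £1,025,971.20 / £518,977.20 = 1.9769.
%ΔEPS = DCL × %ΔSales = 1.9769 × -16.0% = -31.6%.

-31.6%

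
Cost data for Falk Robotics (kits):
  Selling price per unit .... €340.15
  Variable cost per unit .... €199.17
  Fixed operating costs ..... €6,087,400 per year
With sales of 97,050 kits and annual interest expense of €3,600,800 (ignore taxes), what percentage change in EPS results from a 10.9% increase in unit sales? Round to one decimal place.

+37.3%

At 97,050 units, contribution = 97,050 × €140.98 = €13,682,109.00.
EBIT = €13,682,109.00 − €6,087,400 = €7,594,709.00.
After interest of €3,600,800.00, pre-tax earnings = €3,993,909.00.
Degree of combined leverage = contribution ÷ (EBIT − I) = €13,682,109.00 ÷ €3,993,909.00 = 3.4257.
%ΔEPS = DCL × %ΔSales = 3.4257 × +10.9% = +37.3%.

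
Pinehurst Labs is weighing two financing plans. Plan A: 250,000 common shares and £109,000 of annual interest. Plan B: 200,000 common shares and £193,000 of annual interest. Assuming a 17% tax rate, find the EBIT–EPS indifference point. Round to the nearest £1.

£529,000

Set EPS_A = EPS_B: (EBIT − £109,000)(1 − 0.17) ÷ 250,000 = (EBIT − £193,000)(1 − 0.17) ÷ 200,000.
The (1 − t) factor cancels: (EBIT − 109,000) × 200,000 = (EBIT − 193,000) × 250,000.
Solving, EBIT = (193,000·250,000 − 109,000·200,000) / (250,000 − 200,000) = 26,450,000,000 / 50,000 = 529,000.00.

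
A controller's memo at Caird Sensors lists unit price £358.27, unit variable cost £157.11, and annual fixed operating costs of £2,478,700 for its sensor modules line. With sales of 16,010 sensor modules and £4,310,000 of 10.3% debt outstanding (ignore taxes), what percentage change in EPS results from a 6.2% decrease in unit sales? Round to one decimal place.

Total contribution margin = 16,010 × £201.16 = £3,220,571.60.
Subtracting fixed costs: EBIT = £3,220,571.60 − £2,478,700 = £741,871.60.
After interest of £443,930.00, pre-tax earnings = £297,941.60.
Degree of combined leverage = contribution ÷ (EBIT − I) = £3,220,571.60 ÷ £297,941.60 = 10.8094.
EPS therefore changes by 10.8094 × (-6.2%) = -67.0%.

-67.0%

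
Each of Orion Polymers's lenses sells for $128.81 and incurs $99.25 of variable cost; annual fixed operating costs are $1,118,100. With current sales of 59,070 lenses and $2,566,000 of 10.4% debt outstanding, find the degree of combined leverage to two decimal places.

Contribution at this volume is 59,070 × $29.56 = $1,746,109.20.
EBIT = $1,746,109.20 − $1,118,100 = $628,009.20. Interest = $266,864.00, so EBIT − I = $361,145.20.
Degree of total leverage = total CM / (EBIT − interest) = $1,746,109.20 / $361,145.20 = 4.8349.

4.83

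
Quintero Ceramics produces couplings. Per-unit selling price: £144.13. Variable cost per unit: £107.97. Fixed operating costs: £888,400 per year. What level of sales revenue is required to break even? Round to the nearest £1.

CM per unit = £144.13 − £107.97 = £36.16; CM ratio = £36.16 / £144.13 = 0.2509.
Break-even sales = FC ÷ CM ratio = £888,400 × £144.13 / £36.16 = £3,541,070.

£3,541,070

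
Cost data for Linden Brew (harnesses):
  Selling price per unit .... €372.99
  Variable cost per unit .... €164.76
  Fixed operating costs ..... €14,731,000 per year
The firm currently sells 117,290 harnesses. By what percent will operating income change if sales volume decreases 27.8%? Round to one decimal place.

Contribution at this volume is 117,290 × €208.23 = €24,423,296.70.
Operating income = contribution − fixed costs = €24,423,296.70 − €14,731,000 = €9,692,296.70.
Degree of operating leverage = €24,423,296.70 / €9,692,296.70 = 2.5199.
%ΔEBIT = DOL × %ΔSales = 2.5199 × -27.8% = -70.1%.

-70.1%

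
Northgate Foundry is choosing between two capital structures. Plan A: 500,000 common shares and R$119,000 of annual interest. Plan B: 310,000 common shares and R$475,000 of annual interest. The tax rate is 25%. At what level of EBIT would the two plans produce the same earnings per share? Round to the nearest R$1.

Set EPS_A = EPS_B: (EBIT − R$119,000)(1 − 0.25) ÷ 500,000 = (EBIT − R$475,000)(1 − 0.25) ÷ 310,000.
Cancelling (1 − t) and cross-multiplying: 310,000·(EBIT − 119,000) = 500,000·(EBIT − 475,000).
EBIT × (500,000 − 310,000) = 475,000 × 500,000 − 119,000 × 310,000 = 200,610,000,000, so EBIT = 200,610,000,000 ÷ 190,000 = 1,055,842.11.

R$1,055,842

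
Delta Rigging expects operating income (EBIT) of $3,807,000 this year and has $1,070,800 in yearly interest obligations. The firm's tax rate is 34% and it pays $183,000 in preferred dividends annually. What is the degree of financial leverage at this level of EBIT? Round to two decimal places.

Interest = $1,070,800.00.
Preferred dividends grossed up pre-tax: $183,000 / (1 − 0.34) = $277,272.73.
DFL = EBIT ÷ [EBIT − I − D_p/(1−t)] = $3,807,000 ÷ [$3,807,000 − $1,070,800.00 − $277,272.73] = $3,807,000 ÷ $2,458,927.27 = 1.5482.

1.55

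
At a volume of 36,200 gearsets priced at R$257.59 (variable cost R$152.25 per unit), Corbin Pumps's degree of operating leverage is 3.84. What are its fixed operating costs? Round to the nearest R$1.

Contribution at this volume is 36,200 × R$105.34 = R$3,813,308.00.
DOL = contribution / EBIT, so EBIT = R$3,813,308.00 / 3.84 = R$993,048.96.
And FC = contribution − EBIT = R$3,813,308.00 − R$993,048.96 = R$2,820,259.

R$2,820,259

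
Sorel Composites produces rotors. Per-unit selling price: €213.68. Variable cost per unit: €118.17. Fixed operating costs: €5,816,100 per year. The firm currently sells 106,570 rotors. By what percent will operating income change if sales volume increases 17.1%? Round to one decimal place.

Total contribution margin = 106,570 × €95.51 = €10,178,500.70.
EBIT = €10,178,500.70 − €5,816,100 = €4,362,400.70.
So DOL = total CM / EBIT = €10,178,500.70 / €4,362,400.70 = 2.3332.
So EBIT moves 2.3332 × (+17.1%) = +39.9%.

+39.9%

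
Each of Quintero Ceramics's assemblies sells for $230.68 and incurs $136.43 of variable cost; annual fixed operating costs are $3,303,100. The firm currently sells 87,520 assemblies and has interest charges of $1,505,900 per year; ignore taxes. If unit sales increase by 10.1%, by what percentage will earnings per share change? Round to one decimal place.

+24.2%

Contribution at this volume is 87,520 × $94.25 = $8,248,760.00.
EBIT = $8,248,760.00 − $3,303,100 = $4,945,660.00.
Interest = $1,505,900.00, so EBIT − I = $3,439,760.00.
DCL = total CM / (EBIT − I) = $8,248,760.00 / $3,439,760.00 = 2.3981.
%ΔEPS = DCL × %ΔSales = 2.3981 × +10.1% = +24.2%.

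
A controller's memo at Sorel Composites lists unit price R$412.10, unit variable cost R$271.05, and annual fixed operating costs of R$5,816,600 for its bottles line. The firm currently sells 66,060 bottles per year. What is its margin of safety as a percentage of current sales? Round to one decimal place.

37.6%

Contribution margin per unit = R$412.10 − R$271.05 = R$141.05. Break-even units = R$5,816,600 ÷ R$141.05 = 41,237.86; break-even revenue = 41,237.86 × R$412.10 = R$16,994,121.66.
Actual sales revenue = 66,060 × R$412.10 = R$27,223,326.00.
Margin of safety = (R$27,223,326.00 − R$16,994,121.66) ÷ R$27,223,326.00 = 37.6%.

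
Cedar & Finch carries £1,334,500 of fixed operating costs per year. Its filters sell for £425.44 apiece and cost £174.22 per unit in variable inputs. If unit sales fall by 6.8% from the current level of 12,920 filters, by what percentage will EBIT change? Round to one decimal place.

-11.5%

Total contribution margin = 12,920 × £251.22 = £3,245,762.40.
EBIT = £3,245,762.40 − £1,334,500 = £1,911,262.40.
So DOL = total CM / EBIT = £3,245,762.40 / £1,911,262.40 = 1.6982.
Operating income changes by 1.6982 × -6.8% = -11.5%.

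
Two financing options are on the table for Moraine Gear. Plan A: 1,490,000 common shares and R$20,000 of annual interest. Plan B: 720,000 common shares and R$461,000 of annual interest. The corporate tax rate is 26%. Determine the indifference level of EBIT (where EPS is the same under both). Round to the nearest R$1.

R$873,364

Set EPS_A = EPS_B: (EBIT − R$20,000)(1 − 0.26) ÷ 1,490,000 = (EBIT − R$461,000)(1 − 0.26) ÷ 720,000.
The (1 − t) factor cancels: (EBIT − 20,000) × 720,000 = (EBIT − 461,000) × 1,490,000.
Solving, EBIT = (461,000·1,490,000 − 20,000·720,000) / (1,490,000 − 720,000) = 672,490,000,000 / 770,000 = 873,363.64.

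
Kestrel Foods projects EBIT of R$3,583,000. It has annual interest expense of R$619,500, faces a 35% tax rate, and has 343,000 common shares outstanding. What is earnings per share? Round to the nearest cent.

Pre-tax income = R$3,583,000 − R$619,500.00 = R$2,963,500.00.
Net income = R$2,963,500.00 × (1 − 0.35) = R$1,926,275.00.
Per share: R$1,926,275.00 / 343,000 shares = R$5.62.

R$5.62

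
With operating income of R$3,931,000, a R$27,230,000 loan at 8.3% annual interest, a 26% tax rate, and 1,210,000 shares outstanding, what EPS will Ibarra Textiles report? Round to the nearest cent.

Pre-tax income = R$3,931,000 − R$2,260,090.00 = R$1,670,910.00.
After tax at 26%: net income = R$1,670,910.00 × 0.74 = R$1,236,473.40.
Per share: R$1,236,473.40 / 1,210,000 shares = R$1.02.

R$1.02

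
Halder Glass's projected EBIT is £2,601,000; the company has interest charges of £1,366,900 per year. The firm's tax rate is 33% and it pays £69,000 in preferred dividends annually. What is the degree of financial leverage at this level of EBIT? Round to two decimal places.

2.30

Annual interest charges come to £1,366,900.00.
Pre-tax preferred-dividend burden = £69,000 ÷ (1 − 0.33) = £102,985.07.
DFL = EBIT ÷ [EBIT − I − D_p/(1−t)] = £2,601,000 ÷ [£2,601,000 − £1,366,900.00 − £102,985.07] = £2,601,000 ÷ £1,131,114.93 = 2.2995.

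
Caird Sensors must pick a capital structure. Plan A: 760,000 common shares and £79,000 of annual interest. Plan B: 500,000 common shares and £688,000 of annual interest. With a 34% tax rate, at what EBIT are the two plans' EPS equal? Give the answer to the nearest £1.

At indifference, (EBIT − 79,000)(1 − t)/760,000 = (EBIT − 688,000)(1 − t)/500,000.
Cancelling (1 − t) and cross-multiplying: 500,000·(EBIT − 79,000) = 760,000·(EBIT − 688,000).
EBIT × (760,000 − 500,000) = 688,000 × 760,000 − 79,000 × 500,000 = 483,380,000,000, so EBIT = 483,380,000,000 ÷ 260,000 = 1,859,153.85.

£1,859,154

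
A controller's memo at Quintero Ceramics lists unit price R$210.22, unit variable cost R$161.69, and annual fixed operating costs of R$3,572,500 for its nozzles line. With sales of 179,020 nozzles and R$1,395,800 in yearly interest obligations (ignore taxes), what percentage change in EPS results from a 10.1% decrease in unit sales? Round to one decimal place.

-23.6%

Contribution at this volume is 179,020 × R$48.53 = R$8,687,840.60.
Subtracting fixed costs: EBIT = R$8,687,840.60 − R$3,572,500 = R$5,115,340.60.
After interest of R$1,395,800.00, pre-tax earnings = R$3,719,540.60.
Degree of combined leverage = contribution ÷ (EBIT − I) = R$8,687,840.60 ÷ R$3,719,540.60 = 2.3357.
EPS therefore changes by 2.3357 × (-10.1%) = -23.6%.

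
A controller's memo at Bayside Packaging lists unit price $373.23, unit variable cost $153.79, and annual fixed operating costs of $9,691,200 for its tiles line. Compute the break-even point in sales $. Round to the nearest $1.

$16,483,078

CM per unit = $373.23 − $153.79 = $219.44; CM ratio = $219.44 / $373.23 = 0.5879.
Break-even revenue = fixed costs × price ÷ CM = $9,691,200 × $373.23 ÷ $219.44 = $16,483,078.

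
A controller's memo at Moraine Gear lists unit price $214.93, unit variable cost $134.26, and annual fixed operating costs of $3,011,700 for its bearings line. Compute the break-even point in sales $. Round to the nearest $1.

Contribution margin per unit = $214.93 − $134.26 = $80.67, a CM ratio of $80.67 ÷ $214.93 = 0.3753.
Break-even revenue = fixed costs × price ÷ CM = $3,011,700 × $214.93 ÷ $80.67 = $8,024,107.

$8,024,107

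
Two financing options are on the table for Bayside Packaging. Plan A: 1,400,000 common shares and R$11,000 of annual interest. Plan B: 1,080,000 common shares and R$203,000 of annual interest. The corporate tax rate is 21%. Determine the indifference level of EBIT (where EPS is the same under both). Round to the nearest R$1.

R$851,000

Set EPS_A = EPS_B: (EBIT − R$11,000)(1 − 0.21) ÷ 1,400,000 = (EBIT − R$203,000)(1 − 0.21) ÷ 1,080,000.
The (1 − t) factor cancels: (EBIT − 11,000) × 1,080,000 = (EBIT − 203,000) × 1,400,000.
Solving, EBIT = (203,000·1,400,000 − 11,000·1,080,000) / (1,400,000 − 1,080,000) = 272,320,000,000 / 320,000 = 851,000.00.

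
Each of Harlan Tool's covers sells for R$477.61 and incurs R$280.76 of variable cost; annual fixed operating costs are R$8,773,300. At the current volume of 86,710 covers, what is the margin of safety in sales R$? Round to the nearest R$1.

Contribution margin per unit = R$477.61 − R$280.76 = R$196.85. Break-even units = R$8,773,300 ÷ R$196.85 = 44,568.45; break-even revenue = 44,568.45 × R$477.61 = R$21,286,338.90.
Actual sales revenue = 86,710 × R$477.61 = R$41,413,563.10.
Margin of safety = R$41,413,563.10 − R$21,286,338.90 = R$20,127,224.

R$20,127,224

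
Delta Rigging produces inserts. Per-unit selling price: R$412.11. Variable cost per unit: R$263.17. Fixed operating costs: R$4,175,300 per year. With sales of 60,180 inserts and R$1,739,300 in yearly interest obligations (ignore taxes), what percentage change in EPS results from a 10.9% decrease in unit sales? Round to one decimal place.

Contribution at this volume is 60,180 × R$148.94 = R$8,963,209.20.
Subtracting fixed costs: EBIT = R$8,963,209.20 − R$4,175,300 = R$4,787,909.20.
After interest of R$1,739,300.00, pre-tax earnings = R$3,048,609.20.
Degree of combined leverage = contribution ÷ (EBIT − I) = R$8,963,209.20 ÷ R$3,048,609.20 = 2.9401.
%ΔEPS = DCL × %ΔSales = 2.9401 × -10.9% = -32.0%.

-32.0%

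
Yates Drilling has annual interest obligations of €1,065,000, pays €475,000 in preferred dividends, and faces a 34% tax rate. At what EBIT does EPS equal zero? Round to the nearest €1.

Grossing the preferred dividend up to pre-tax terms: €475,000 / (1 − 0.34) = €719,696.97.
EPS = 0 when EBIT covers interest plus the pre-tax preferred burden: €1,065,000 + €719,696.97 = €1,784,696.97.

€1,784,697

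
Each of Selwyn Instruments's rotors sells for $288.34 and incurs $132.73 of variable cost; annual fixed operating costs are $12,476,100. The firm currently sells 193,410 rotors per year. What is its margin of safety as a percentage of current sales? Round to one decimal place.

Contribution margin per unit = $288.34 − $132.73 = $155.61. Break-even units = $12,476,100 ÷ $155.61 = 80,175.44; break-even revenue = 80,175.44 × $288.34 = $23,117,785.96.
Actual sales revenue = 193,410 × $288.34 = $55,767,839.40.
Margin of safety = ($55,767,839.40 − $23,117,785.96) ÷ $55,767,839.40 = 58.5%.

58.5%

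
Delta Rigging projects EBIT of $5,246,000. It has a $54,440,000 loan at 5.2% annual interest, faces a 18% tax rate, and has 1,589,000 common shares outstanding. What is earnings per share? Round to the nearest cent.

$1.25

Interest = $2,830,880.00, so EBT = $5,246,000 − $2,830,880.00 = $2,415,120.00.
After tax at 18%: net income = $2,415,120.00 × 0.82 = $1,980,398.40.
Per share: $1,980,398.40 / 1,589,000 shares = $1.25.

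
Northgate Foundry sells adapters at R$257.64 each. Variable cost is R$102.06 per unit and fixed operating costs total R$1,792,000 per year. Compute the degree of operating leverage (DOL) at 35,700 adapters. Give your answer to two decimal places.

Contribution at this volume is 35,700 × R$155.58 = R$5,554,206.00.
Operating income = contribution − fixed costs = R$5,554,206.00 − R$1,792,000 = R$3,762,206.00.
DOL = contribution ÷ EBIT = R$5,554,206.00 ÷ R$3,762,206.00 = 1.4763.

1.48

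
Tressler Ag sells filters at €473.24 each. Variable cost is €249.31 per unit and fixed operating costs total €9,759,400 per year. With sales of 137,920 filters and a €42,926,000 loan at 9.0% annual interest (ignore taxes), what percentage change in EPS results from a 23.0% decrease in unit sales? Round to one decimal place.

Total contribution margin = 137,920 × €223.93 = €30,884,425.60.
Operating income = contribution − fixed costs = €30,884,425.60 − €9,759,400 = €21,125,025.60.
After interest of €3,863,340.00, pre-tax earnings = €17,261,685.60.
Degree of combined leverage = contribution ÷ (EBIT − I) = €30,884,425.60 ÷ €17,261,685.60 = 1.7892.
EPS therefore changes by 1.7892 × (-23.0%) = -41.2%.

-41.2%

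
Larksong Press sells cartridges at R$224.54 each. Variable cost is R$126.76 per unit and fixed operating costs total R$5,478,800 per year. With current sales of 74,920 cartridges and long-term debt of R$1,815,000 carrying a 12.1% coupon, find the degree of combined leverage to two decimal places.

4.50

At 74,920 units, contribution = 74,920 × R$97.78 = R$7,325,677.60.
Subtracting fixed costs: EBIT = R$7,325,677.60 − R$5,478,800 = R$1,846,877.60. Interest = R$219,615.00.
DOL = R$7,325,677.60 ÷ R$1,846,877.60 = 3.9665; DFL = R$1,846,877.60 ÷ R$1,627,262.60 = 1.1350.
DCL = DOL × DFL = 3.9665 × 1.1350 = 4.5020.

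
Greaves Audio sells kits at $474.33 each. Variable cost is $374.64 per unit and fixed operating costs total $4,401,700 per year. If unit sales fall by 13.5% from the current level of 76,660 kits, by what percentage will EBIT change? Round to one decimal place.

-31.8%

At 76,660 units, contribution = 76,660 × $99.69 = $7,642,235.40.
Subtracting fixed costs: EBIT = $7,642,235.40 − $4,401,700 = $3,240,535.40.
DOL = contribution ÷ EBIT = $7,642,235.40 ÷ $3,240,535.40 = 2.3583.
%ΔEBIT = DOL × %ΔSales = 2.3583 × -13.5% = -31.8%.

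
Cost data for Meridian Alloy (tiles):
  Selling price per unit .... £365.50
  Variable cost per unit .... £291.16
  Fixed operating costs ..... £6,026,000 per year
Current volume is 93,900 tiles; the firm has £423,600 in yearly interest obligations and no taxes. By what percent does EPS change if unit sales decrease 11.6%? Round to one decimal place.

Total contribution margin = 93,900 × £74.34 = £6,980,526.00.
Subtracting fixed costs: EBIT = £6,980,526.00 − £6,026,000 = £954,526.00.
Interest = £423,600.00, so EBIT − I = £530,926.00.
Degree of combined leverage = contribution ÷ (EBIT − I) = £6,980,526.00 ÷ £530,926.00 = 13.1478.
%ΔEPS = DCL × %ΔSales = 13.1478 × -11.6% = -152.5%.

-152.5%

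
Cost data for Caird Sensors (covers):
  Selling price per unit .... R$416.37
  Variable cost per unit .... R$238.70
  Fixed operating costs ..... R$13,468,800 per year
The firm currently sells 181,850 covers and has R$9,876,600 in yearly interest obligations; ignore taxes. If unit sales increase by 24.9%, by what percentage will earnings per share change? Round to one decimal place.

Contribution at this volume is 181,850 × R$177.67 = R$32,309,289.50.
Subtracting fixed costs: EBIT = R$32,309,289.50 − R$13,468,800 = R$18,840,489.50.
Interest = R$9,876,600.00, so EBIT − I = R$8,963,889.50.
Degree of combined leverage = contribution ÷ (EBIT − I) = R$32,309,289.50 ÷ R$8,963,889.50 = 3.6044.
EPS therefore changes by 3.6044 × (+24.9%) = +89.7%.

+89.7%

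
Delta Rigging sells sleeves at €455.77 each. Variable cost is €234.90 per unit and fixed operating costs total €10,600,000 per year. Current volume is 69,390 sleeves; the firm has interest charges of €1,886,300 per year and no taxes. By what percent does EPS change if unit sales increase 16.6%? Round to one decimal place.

Total contribution margin = 69,390 × €220.87 = €15,326,169.30.
EBIT = €15,326,169.30 − €10,600,000 = €4,726,169.30.
After interest of €1,886,300.00, pre-tax earnings = €2,839,869.30.
Degree of combined leverage = contribution ÷ (EBIT − I) = €15,326,169.30 ÷ €2,839,869.30 = 5.3968.
EPS therefore changes by 5.3968 × (+16.6%) = +89.6%.

+89.6%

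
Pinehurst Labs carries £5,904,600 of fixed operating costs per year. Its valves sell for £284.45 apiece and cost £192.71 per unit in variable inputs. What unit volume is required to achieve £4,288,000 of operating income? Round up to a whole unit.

Each unit contributes £284.45 − £192.71 = £91.74.
Units = (FC + target) / CM = (£5,904,600 + £4,288,000) / £91.74 = 111,103.12, so 111,104 valves.

111,104 valves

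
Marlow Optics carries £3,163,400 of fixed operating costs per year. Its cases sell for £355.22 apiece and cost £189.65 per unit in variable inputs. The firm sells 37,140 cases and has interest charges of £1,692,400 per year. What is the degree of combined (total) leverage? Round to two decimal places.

Total contribution margin = 37,140 × £165.57 = £6,149,269.80.
Operating income = contribution − fixed costs = £6,149,269.80 − £3,163,400 = £2,985,869.80. Interest = £1,692,400.00, so EBIT − I = £1,293,469.80.
Degree of total leverage = total CM / (EBIT − interest) = £6,149,269.80 / £1,293,469.80 = 4.7541.

4.75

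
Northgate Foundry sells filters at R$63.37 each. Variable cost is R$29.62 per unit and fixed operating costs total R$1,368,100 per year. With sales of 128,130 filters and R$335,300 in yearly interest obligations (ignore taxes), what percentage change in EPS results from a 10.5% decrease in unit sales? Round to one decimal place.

Total contribution margin = 128,130 × R$33.75 = R$4,324,387.50.
Subtracting fixed costs: EBIT = R$4,324,387.50 − R$1,368,100 = R$2,956,287.50.
After interest of R$335,300.00, pre-tax earnings = R$2,620,987.50.
Degree of combined leverage = contribution ÷ (EBIT − I) = R$4,324,387.50 ÷ R$2,620,987.50 = 1.6499.
EPS therefore changes by 1.6499 × (-10.5%) = -17.3%.

-17.3%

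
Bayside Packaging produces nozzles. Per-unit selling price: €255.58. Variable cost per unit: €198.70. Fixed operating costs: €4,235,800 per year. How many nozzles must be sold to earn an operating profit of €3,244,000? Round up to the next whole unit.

Each unit contributes €255.58 − €198.70 = €56.88.
Required volume = (fixed costs + target profit) ÷ CM = (€4,235,800 + €3,244,000) ÷ €56.88 = 131,501.41, so 131,502 nozzles.

131,502 nozzles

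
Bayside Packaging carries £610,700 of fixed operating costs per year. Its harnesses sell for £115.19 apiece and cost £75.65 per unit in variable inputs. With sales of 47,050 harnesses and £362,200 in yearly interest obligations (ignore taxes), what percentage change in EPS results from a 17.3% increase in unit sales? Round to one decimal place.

+36.3%

Total contribution margin = 47,050 × £39.54 = £1,860,357.00.
Subtracting fixed costs: EBIT = £1,860,357.00 − £610,700 = £1,249,657.00.
After interest of £362,200.00, pre-tax earnings = £887,457.00.
Degree of combined leverage = contribution ÷ (EBIT − I) = £1,860,357.00 ÷ £887,457.00 = 2.0963.
%ΔEPS = DCL × %ΔSales = 2.0963 × +17.3% = +36.3%.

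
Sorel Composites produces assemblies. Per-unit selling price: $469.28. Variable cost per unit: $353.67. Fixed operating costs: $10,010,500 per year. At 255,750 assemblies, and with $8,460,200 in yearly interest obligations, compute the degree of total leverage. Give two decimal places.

2.66

Total contribution margin = 255,750 × $115.61 = $29,567,257.50.
Subtracting fixed costs: EBIT = $29,567,257.50 − $10,010,500 = $19,556,757.50. Interest = $8,460,200.00.
DOL = $29,567,257.50 ÷ $19,556,757.50 = 1.5119; DFL = $19,556,757.50 ÷ $11,096,557.50 = 1.7624.
DCL = DOL × DFL = 1.5119 × 1.7624 = 2.6646.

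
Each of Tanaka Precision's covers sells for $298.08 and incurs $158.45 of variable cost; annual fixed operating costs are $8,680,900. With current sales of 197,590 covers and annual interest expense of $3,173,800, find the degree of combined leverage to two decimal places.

Total contribution margin = 197,590 × $139.63 = $27,589,491.70.
Operating income = contribution − fixed costs = $27,589,491.70 − $8,680,900 = $18,908,591.70. Interest = $3,173,800.00, so EBIT − I = $15,734,791.70.
Degree of total leverage = total CM / (EBIT − interest) = $27,589,491.70 / $15,734,791.70 = 1.7534.

1.75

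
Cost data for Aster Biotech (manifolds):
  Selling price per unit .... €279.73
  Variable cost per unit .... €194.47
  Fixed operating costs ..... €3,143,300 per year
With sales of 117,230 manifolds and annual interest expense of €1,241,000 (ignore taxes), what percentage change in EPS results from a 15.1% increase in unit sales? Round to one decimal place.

Contribution at this volume is 117,230 × €85.26 = €9,995,029.80.
Operating income = contribution − fixed costs = €9,995,029.80 − €3,143,300 = €6,851,729.80.
After interest of €1,241,000.00, pre-tax earnings = €5,610,729.80.
DCL = total CM / (EBIT − I) = €9,995,029.80 / €5,610,729.80 = 1.7814.
%ΔEPS = DCL × %ΔSales = 1.7814 × +15.1% = +26.9%.

+26.9%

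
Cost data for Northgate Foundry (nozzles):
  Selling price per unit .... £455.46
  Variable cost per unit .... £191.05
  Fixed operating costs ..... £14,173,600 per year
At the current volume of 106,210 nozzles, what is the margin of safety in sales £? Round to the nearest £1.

Contribution margin per unit = £455.46 − £191.05 = £264.41. Break-even units = £14,173,600 ÷ £264.41 = 53,604.63; break-even revenue = 53,604.63 × £455.46 = £24,414,764.40.
Actual sales revenue = 106,210 × £455.46 = £48,374,406.60.
Margin of safety = £48,374,406.60 − £24,414,764.40 = £23,959,642.

£23,959,642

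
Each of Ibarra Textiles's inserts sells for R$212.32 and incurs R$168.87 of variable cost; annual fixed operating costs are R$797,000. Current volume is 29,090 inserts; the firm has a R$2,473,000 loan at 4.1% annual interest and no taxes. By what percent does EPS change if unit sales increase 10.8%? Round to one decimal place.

Total contribution margin = 29,090 × R$43.45 = R$1,263,960.50.
Subtracting fixed costs: EBIT = R$1,263,960.50 − R$797,000 = R$466,960.50.
Interest = R$101,393.00, so EBIT − I = R$365,567.50.
DCL = total CM / (EBIT − I) = R$1,263,960.50 / R$365,567.50 = 3.4575.
EPS therefore changes by 3.4575 × (+10.8%) = +37.3%.

+37.3%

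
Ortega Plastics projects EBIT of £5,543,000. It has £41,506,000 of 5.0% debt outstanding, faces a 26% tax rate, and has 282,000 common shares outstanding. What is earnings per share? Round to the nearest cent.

£9.10

Pre-tax income = £5,543,000 − £2,075,300.00 = £3,467,700.00.
After tax at 26%: net income = £3,467,700.00 × 0.74 = £2,566,098.00.
EPS = £2,566,098.00 ÷ 282,000 = £9.10.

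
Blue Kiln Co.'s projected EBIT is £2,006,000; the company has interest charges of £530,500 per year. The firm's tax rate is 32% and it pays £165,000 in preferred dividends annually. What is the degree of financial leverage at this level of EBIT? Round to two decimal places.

1.63

Interest = £530,500.00.
Pre-tax preferred-dividend burden = £165,000 ÷ (1 − 0.32) = £242,647.06.
DFL = EBIT ÷ [EBIT − I − D_p/(1−t)] = £2,006,000 ÷ [£2,006,000 − £530,500.00 − £242,647.06] = £2,006,000 ÷ £1,232,852.94 = 1.6271.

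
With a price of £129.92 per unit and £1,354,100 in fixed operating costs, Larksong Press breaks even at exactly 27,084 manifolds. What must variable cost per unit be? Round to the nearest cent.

Contribution per unit must be FC / Q = £1,354,100 / 27,084 = £49.9963.
Variable cost per unit = £129.92 − £49.9963 = £79.92.

£79.92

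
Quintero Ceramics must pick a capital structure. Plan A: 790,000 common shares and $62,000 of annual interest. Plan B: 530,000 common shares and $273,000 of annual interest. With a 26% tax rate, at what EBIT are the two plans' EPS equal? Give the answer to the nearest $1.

$703,115

Set EPS_A = EPS_B: (EBIT − $62,000)(1 − 0.26) ÷ 790,000 = (EBIT − $273,000)(1 − 0.26) ÷ 530,000.
Cancelling (1 − t) and cross-multiplying: 530,000·(EBIT − 62,000) = 790,000·(EBIT − 273,000).
Solving, EBIT = (273,000·790,000 − 62,000·530,000) / (790,000 − 530,000) = 182,810,000,000 / 260,000 = 703,115.38.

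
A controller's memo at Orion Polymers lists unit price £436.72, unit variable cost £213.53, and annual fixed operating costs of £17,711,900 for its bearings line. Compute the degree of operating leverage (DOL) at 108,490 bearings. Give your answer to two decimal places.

3.72

At 108,490 units, contribution = 108,490 × £223.19 = £24,213,883.10.
Subtracting fixed costs: EBIT = £24,213,883.10 − £17,711,900 = £6,501,983.10.
DOL = contribution ÷ EBIT = £24,213,883.10 ÷ £6,501,983.10 = 3.7241.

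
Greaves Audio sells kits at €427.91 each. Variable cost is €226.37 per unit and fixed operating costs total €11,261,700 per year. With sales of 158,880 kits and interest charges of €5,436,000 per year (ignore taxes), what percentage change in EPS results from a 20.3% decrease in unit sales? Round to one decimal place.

At 158,880 units, contribution = 158,880 × €201.54 = €32,020,675.20.
Subtracting fixed costs: EBIT = €32,020,675.20 − €11,261,700 = €20,758,975.20.
Interest = €5,436,000.00, so EBIT − I = €15,322,975.20.
DCL = total CM / (EBIT − I) = €32,020,675.20 / €15,322,975.20 = 2.0897.
%ΔEPS = DCL × %ΔSales = 2.0897 × -20.3% = -42.4%.

-42.4%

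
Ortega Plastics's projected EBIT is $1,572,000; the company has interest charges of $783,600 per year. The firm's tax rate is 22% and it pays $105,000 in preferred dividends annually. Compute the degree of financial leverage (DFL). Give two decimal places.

2.40

Annual interest charges come to $783,600.00.
Pre-tax preferred-dividend burden = $105,000 ÷ (1 − 0.22) = $134,615.38.
DFL = EBIT ÷ [EBIT − I − D_p/(1−t)] = $1,572,000 ÷ [$1,572,000 − $783,600.00 − $134,615.38] = $1,572,000 ÷ $653,784.62 = 2.4045.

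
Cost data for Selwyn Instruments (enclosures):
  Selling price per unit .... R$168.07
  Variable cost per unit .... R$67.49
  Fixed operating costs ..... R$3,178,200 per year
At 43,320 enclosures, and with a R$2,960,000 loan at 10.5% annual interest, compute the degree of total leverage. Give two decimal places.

At 43,320 units, contribution = 43,320 × R$100.58 = R$4,357,125.60.
EBIT = R$4,357,125.60 − R$3,178,200 = R$1,178,925.60. Interest = R$310,800.00, so EBIT − I = R$868,125.60.
Degree of total leverage = total CM / (EBIT − interest) = R$4,357,125.60 / R$868,125.60 = 5.0190.

5.02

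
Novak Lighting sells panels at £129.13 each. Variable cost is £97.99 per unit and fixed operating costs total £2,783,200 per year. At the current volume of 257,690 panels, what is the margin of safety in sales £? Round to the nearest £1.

Each unit contributes £129.13 − £97.99 = £31.14. Break-even units = £2,783,200 ÷ £31.14 = 89,377.01; break-even revenue = 89,377.01 × £129.13 = £11,541,252.92.
Current sales = 257,690 × £129.13 = £33,275,509.70.
Margin of safety = £33,275,509.70 − £11,541,252.92 = £21,734,257.

£21,734,257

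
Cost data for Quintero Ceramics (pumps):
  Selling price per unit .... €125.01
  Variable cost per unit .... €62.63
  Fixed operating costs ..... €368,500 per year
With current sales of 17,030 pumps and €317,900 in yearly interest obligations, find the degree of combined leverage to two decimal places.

Contribution at this volume is 17,030 × €62.38 = €1,062,331.40.
Subtracting fixed costs: EBIT = €1,062,331.40 − €368,500 = €693,831.40. Interest = €317,900.00, so EBIT − I = €375,931.40.
DCL = contribution ÷ (EBIT − I) = €1,062,331.40 ÷ €375,931.40 = 2.8259.

2.83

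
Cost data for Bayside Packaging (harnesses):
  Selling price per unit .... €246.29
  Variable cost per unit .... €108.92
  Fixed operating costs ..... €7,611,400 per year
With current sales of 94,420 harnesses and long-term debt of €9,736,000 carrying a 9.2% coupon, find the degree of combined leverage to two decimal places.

Total contribution margin = 94,420 × €137.37 = €12,970,475.40.
EBIT = €12,970,475.40 − €7,611,400 = €5,359,075.40. Interest = €895,712.00, so EBIT − I = €4,463,363.40.
Degree of total leverage = total CM / (EBIT − interest) = €12,970,475.40 / €4,463,363.40 = 2.9060.

2.91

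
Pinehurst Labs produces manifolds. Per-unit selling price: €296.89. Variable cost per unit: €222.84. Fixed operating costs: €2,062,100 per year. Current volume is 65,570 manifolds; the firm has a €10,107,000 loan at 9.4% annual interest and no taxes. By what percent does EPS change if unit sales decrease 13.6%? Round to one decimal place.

Total contribution margin = 65,570 × €74.05 = €4,855,458.50.
Subtracting fixed costs: EBIT = €4,855,458.50 − €2,062,100 = €2,793,358.50.
After interest of €950,058.00, pre-tax earnings = €1,843,300.50.
DCL = total CM / (EBIT − I) = €4,855,458.50 / €1,843,300.50 = 2.6341.
EPS therefore changes by 2.6341 × (-13.6%) = -35.8%.

-35.8%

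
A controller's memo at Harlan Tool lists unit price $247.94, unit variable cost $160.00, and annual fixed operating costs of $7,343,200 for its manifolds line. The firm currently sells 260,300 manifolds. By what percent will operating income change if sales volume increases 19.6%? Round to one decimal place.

Total contribution margin = 260,300 × $87.94 = $22,890,782.00.
EBIT = $22,890,782.00 − $7,343,200 = $15,547,582.00.
So DOL = total CM / EBIT = $22,890,782.00 / $15,547,582.00 = 1.4723.
%ΔEBIT = DOL × %ΔSales = 1.4723 × +19.6% = +28.9%.

+28.9%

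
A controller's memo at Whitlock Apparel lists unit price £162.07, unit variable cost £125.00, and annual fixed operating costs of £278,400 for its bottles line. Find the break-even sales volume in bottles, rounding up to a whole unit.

Contribution margin per unit = £162.07 − £125.00 = £37.07.
Units to break even: £278,400 ÷ £37.07 = 7,510.12, rounded up to 7,511.

7,511 bottles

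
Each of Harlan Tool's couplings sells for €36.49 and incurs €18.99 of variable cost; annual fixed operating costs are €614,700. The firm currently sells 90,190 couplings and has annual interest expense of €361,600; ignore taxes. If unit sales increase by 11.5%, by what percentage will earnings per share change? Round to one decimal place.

At 90,190 units, contribution = 90,190 × €17.50 = €1,578,325.00.
EBIT = €1,578,325.00 − €614,700 = €963,625.00.
Interest = €361,600.00, so EBIT − I = €602,025.00.
Degree of combined leverage = contribution ÷ (EBIT − I) = €1,578,325.00 ÷ €602,025.00 = 2.6217.
EPS therefore changes by 2.6217 × (+11.5%) = +30.1%.

+30.1%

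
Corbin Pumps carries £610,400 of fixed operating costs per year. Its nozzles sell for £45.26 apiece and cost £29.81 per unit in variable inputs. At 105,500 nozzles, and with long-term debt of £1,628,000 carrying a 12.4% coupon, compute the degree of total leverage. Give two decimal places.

1.99

At 105,500 units, contribution = 105,500 × £15.45 = £1,629,975.00.
Operating income = contribution − fixed costs = £1,629,975.00 − £610,400 = £1,019,575.00. Interest = £201,872.00, so EBIT − I = £817,703.00.
Degree of total leverage = total CM / (EBIT − interest) = £1,629,975.00 / £817,703.00 = 1.9934.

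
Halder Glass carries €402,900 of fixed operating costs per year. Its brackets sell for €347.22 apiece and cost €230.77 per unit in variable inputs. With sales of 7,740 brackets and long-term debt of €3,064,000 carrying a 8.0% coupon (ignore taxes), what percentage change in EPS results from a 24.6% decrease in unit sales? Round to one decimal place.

-87.5%

Contribution at this volume is 7,740 × €116.45 = €901,323.00.
EBIT = €901,323.00 − €402,900 = €498,423.00.
Interest = €245,120.00, so EBIT − I = €253,303.00.
Degree of combined leverage = contribution ÷ (EBIT − I) = €901,323.00 ÷ €253,303.00 = 3.5583.
%ΔEPS = DCL × %ΔSales = 3.5583 × -24.6% = -87.5%.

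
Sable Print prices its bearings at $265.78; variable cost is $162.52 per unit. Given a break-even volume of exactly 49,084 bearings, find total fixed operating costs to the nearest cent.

$5,068,413.84

Contribution margin per unit = $265.78 − $162.52 = $103.26.
Fixed costs = break-even units × CM = 49,084 × $103.26 = $5,068,413.84.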